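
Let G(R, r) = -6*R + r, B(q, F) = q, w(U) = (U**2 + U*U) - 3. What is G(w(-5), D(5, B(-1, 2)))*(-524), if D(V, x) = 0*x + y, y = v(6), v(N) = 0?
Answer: 147768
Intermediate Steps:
w(U) = -3 + 2*U**2 (w(U) = (U**2 + U**2) - 3 = 2*U**2 - 3 = -3 + 2*U**2)
y = 0
D(V, x) = 0 (D(V, x) = 0*x + 0 = 0 + 0 = 0)
G(R, r) = r - 6*R
G(w(-5), D(5, B(-1, 2)))*(-524) = (0 - 6*(-3 + 2*(-5)**2))*(-524) = (0 - 6*(-3 + 2*25))*(-524) = (0 - 6*(-3 + 50))*(-524) = (0 - 6*47)*(-524) = (0 - 282)*(-524) = -282*(-524) = 147768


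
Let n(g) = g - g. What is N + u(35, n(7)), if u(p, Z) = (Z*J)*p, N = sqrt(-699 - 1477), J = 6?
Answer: 8*I*sqrt(34) ≈ 46.648*I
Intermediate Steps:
N = 8*I*sqrt(34) (N = sqrt(-2176) = 8*I*sqrt(34) ≈ 46.648*I)
n(g) = 0
u(p, Z) = 6*Z*p (u(p, Z) = (Z*6)*p = (6*Z)*p = 6*Z*p)
N + u(35, n(7)) = 8*I*sqrt(34) + 6*0*35 = 8*I*sqrt(34) + 0 = 8*I*sqrt(34)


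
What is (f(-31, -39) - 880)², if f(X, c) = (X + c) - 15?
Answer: 931225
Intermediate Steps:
f(X, c) = -15 + X + c
(f(-31, -39) - 880)² = ((-15 - 31 - 39) - 880)² = (-85 - 880)² = (-965)² = 931225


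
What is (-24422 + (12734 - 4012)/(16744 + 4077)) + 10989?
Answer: -279679771/20821 ≈ -13433.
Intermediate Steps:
(-24422 + (12734 - 4012)/(16744 + 4077)) + 10989 = (-24422 + 8722/20821) + 10989 = -508481740/20821 + 10989 = -279679771/20821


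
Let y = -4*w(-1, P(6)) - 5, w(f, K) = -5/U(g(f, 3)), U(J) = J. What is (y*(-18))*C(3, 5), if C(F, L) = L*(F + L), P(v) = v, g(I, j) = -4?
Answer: 7200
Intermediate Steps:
w(f, K) = 5/4 (w(f, K) = -5/(-4) = -5*(-1/4) = 5/4)
y = -10 (y = -4*5/4 - 5 = -5 - 5 = -10)
(y*(-18))*C(3, 5) = (-10*(-18))*(5*(3 + 5)) = 180*(5*8) = 180*40 = 7200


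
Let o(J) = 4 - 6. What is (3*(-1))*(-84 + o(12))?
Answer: 258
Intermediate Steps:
o(J) = -2
(3*(-1))*(-84 + o(12)) = (3*(-1))*(-84 - 2) = -3*(-86) = 258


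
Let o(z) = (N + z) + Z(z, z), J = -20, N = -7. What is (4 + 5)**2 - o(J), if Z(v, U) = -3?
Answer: 111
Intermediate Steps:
o(z) = -10 + z (o(z) = (-7 + z) - 3 = -10 + z)
(4 + 5)**2 - o(J) = (4 + 5)**2 - (-10 - 20) = 9**2 - 1*(-30) = 81 + 30 = 111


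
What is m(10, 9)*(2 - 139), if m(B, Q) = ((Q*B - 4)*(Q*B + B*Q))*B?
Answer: -21207600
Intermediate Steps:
m(B, Q) = 2*Q*B²*(-4 + B*Q) (m(B, Q) = ((B*Q - 4)*(B*Q + B*Q))*B = ((-4 + B*Q)*(2*B*Q))*B = (2*B*Q*(-4 + B*Q))*B = 2*Q*B²*(-4 + B*Q))
m(10, 9)*(2 - 139) = (2*9*10²*(-4 + 10*9))*(2 - 139) = (2*9*100*(-4 + 90))*(-137) = (2*9*100*86)*(-137) = 154800*(-137) = -21207600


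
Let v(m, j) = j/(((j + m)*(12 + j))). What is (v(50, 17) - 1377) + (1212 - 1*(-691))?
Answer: 1022035/1943 ≈ 526.01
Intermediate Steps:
v(m, j) = j/((12 + j)*(j + m)) (v(m, j) = j/(((12 + j)*(j + m))) = j*(1/((12 + j)*(j + m))) = j/((12 + j)*(j + m)))
(v(50, 17) - 1377) + (1212 - 1*(-691)) = (17/(17**2 + 12*17 + 12*50 + 17*50) - 1377) + (1212 - 1*(-691)) = (17/(289 + 204 + 600 + 850) - 1377) + (1212 + 691) = (17/1943 - 1377) + 1903 = -2675494/1943 + 1903 = 1022035/1943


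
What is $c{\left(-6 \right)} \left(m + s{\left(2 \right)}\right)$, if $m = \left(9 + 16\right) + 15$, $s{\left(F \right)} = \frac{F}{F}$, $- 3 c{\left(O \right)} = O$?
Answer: $82$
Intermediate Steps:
$c{\left(O \right)} = - \frac{O}{3}$
$s{\left(F \right)} = 1$
$m = 40$ ($m = 25 + 15 = 40$)
$c{\left(-6 \right)} \left(m + s{\left(2 \right)}\right) = \left(- \frac{1}{3}\right) \left(-6\right) \left(40 + 1\right) = 2 \cdot 41 = 82$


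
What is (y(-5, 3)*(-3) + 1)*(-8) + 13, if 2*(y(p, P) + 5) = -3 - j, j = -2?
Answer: -127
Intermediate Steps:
y(p, P) = -11/2 (y(p, P) = -5 + (-3 - 1*(-2))/2 = -5 + (-3 + 2)/2 = -5 + (1/2)*(-1) = -5 - 1/2 = -11/2)
(y(-5, 3)*(-3) + 1)*(-8) + 13 = (-11/2*(-3) + 1)*(-8) + 13 = (33/2 + 1)*(-8) + 13 = (35/2)*(-8) + 13 = -140 + 13 = -127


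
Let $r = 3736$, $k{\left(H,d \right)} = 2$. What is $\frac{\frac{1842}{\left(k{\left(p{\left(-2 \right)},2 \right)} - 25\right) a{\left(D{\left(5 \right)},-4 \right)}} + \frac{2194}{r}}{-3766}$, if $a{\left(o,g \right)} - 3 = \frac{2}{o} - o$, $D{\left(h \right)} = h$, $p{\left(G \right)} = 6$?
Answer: $- \frac{1087883}{80901212} \approx -0.013447$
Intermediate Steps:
$a{\left(o,g \right)} = 3 - o + \frac{2}{o}$ ($a{\left(o,g \right)} = 3 - \left(o - \frac{2}{o}\right) = 3 - o + \frac{2}{o}$)
$\frac{\frac{1842}{\left(k{\left(p{\left(-2 \right)},2 \right)} - 25\right) a{\left(D{\left(5 \right)},-4 \right)}} + \frac{2194}{r}}{-3766} = \frac{\frac{1842}{\left(2 - 25\right) \left(3 - 5 + \frac{2}{5}\right)} + \frac{2194}{3736}}{-3766} = \left(\frac{1842}{\left(-23\right) \left(3 - 5 + 2 \cdot \frac{1}{5}\right)} + 2194 \cdot \frac{1}{3736}\right) \left(- \frac{1}{3766}\right) = \left(\frac{1842}{\left(-23\right) \left(3 - 5 + \frac{2}{5}\right)} + \frac{1097}{1868}\right) \left(- \frac{1}{3766}\right) = \left(\frac{1842}{\left(-23\right) \left(- \frac{8}{5}\right)} + \frac{1097}{1868}\right) \left(- \frac{1}{3766}\right) = \left(\frac{1842}{\frac{184}{5}} + \frac{1097}{1868}\right) \left(- \frac{1}{3766}\right) = \left(1842 \cdot \frac{5}{184} + \frac{1097}{1868}\right) \left(- \frac{1}{3766}\right) = \left(\frac{4605}{92} + \frac{1097}{1868}\right) \left(- \frac{1}{3766}\right) = \frac{1087883}{21482} \left(- \frac{1}{3766}\right) = - \frac{1087883}{80901212}$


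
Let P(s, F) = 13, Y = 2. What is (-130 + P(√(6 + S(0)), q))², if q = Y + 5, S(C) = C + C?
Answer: 13689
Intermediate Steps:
S(C) = 2*C
q = 7 (q = 2 + 5 = 7)
(-130 + P(√(6 + S(0)), q))² = (-130 + 13)² = (-117)² = 13689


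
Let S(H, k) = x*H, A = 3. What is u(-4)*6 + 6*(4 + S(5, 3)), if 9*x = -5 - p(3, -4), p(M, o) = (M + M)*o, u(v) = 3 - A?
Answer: 262/3 ≈ 87.333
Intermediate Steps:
u(v) = 0 (u(v) = 3 - 1*3 = 3 - 3 = 0)
p(M, o) = 2*M*o (p(M, o) = (2*M)*o = 2*M*o)
x = 19/9 (x = (-5 - 2*3*(-4))/9 = (-5 - 1*(-24))/9 = (-5 + 24)/9 = (⅑)*19 = 19/9 ≈ 2.1111)
S(H, k) = 19*H/9
u(-4)*6 + 6*(4 + S(5, 3)) = 0*6 + 6*(4 + (19/9)*5) = 0 + 6*(4 + 95/9) = 0 + 6*(131/9) = 0 + 262/3 = 262/3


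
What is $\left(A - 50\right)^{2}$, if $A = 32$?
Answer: $324$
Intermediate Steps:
$\left(A - 50\right)^{2} = \left(32 - 50\right)^{2} = \left(-18\right)^{2} = 324$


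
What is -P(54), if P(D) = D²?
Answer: -2916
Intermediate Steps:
-P(54) = -1*54² = -1*2916 = -2916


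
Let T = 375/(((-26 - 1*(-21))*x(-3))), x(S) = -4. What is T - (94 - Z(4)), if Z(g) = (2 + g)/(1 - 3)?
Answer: -313/4 ≈ -78.250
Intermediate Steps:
Z(g) = -1 - g/2 (Z(g) = (2 + g)/(-2) = (2 + g)*(-½) = -1 - g/2)
T = 75/4 (T = 375/(((-26 - 1*(-21))*(-4))) = 375/(((-26 + 21)*(-4))) = 375/((-5*(-4))) = 375/20 = 375*(1/20) = 75/4 ≈ 18.750)
T - (94 - Z(4)) = 75/4 - (94 - (-1 - ½*4)) = 75/4 - (94 - (-1 - 2)) = 75/4 - (94 - 1*(-3)) = 75/4 - (94 + 3) = 75/4 - 1*97 = 75/4 - 97 = -313/4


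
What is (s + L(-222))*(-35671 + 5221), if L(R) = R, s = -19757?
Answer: 608360550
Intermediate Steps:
(s + L(-222))*(-35671 + 5221) = (-19757 - 222)*(-35671 + 5221) = -19979*(-30450) = 608360550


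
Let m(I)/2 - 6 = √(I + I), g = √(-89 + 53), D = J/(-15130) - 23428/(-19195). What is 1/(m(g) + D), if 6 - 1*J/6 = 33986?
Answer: 1/(775298644/29042035 + 4*√3*√I) ≈ 0.030908 - 0.0047925*I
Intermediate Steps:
J = -203880 (J = 36 - 6*33986 = 36 - 203916 = -203880)
D = 426794224/29042035 (D = -203880/(-15130) - 23428/(-19195) = -203880*(-1/15130) - 23428*(-1/19195) = 20388/1513 + 23428/19195 = 426794224/29042035 ≈ 14.696)
g = 6*I (g = √(-36) = 6*I ≈ 6.0*I)
m(I) = 12 + 2*√2*√I (m(I) = 12 + 2*√(I + I) = 12 + 2*√(2*I) = 12 + 2*(√2*√I) = 12 + 2*√2*√I)
1/(m(g) + D) = 1/((12 + 2*√2*√(6*I)) + 426794224/29042035) = 1/((12 + 2*√2*(√6*√I)) + 426794224/29042035) = 1/((12 + 4*√3*√I) + 426794224/29042035) = 1/(775298644/29042035 + 4*√3*√I)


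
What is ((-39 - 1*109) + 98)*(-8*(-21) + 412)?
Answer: -29000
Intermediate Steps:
((-39 - 1*109) + 98)*(-8*(-21) + 412) = ((-39 - 109) + 98)*(168 + 412) = (-148 + 98)*580 = -50*580 = -29000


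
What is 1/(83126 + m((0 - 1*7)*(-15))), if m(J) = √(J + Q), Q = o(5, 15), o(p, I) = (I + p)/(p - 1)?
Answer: 41563/3454965883 - √110/6909931766 ≈ 1.2028e-5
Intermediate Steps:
o(p, I) = (I + p)/(-1 + p)
Q = 5 (Q = (15 + 5)/(-1 + 5) = 20/4 = (¼)*20 = 5)
m(J) = √(5 + J) (m(J) = √(J + 5) = √(5 + J))
1/(83126 + m((0 - 1*7)*(-15))) = 1/(83126 + √(5 + (0 - 1*7)*(-15))) = 1/(83126 + √(5 + (0 - 7)*(-15))) = 1/(83126 + √(5 - 7*(-15))) = 1/(83126 + √(5 + 105)) = 1/(83126 + √110)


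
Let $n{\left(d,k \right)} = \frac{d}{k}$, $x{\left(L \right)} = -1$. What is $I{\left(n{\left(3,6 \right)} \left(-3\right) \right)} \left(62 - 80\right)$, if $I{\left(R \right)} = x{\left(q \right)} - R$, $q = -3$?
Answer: $-9$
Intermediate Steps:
$I{\left(R \right)} = -1 - R$
$I{\left(n{\left(3,6 \right)} \left(-3\right) \right)} \left(62 - 80\right) = \left(-1 - \frac{3}{6} \left(-3\right)\right) \left(62 - 80\right) = \left(-1 - 3 \cdot \frac{1}{6} \left(-3\right)\right) \left(62 - 80\right) = \left(-1 - \frac{1}{2} \left(-3\right)\right) \left(-18\right) = \left(-1 - - \frac{3}{2}\right) \left(-18\right) = \left(-1 + \frac{3}{2}\right) \left(-18\right) = \frac{1}{2} \left(-18\right) = -9$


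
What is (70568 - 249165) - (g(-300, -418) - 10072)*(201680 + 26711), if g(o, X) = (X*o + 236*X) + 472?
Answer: -3917541029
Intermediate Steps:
g(o, X) = 472 + 236*X + X*o (g(o, X) = (236*X + X*o) + 472 = 472 + 236*X + X*o)
(70568 - 249165) - (g(-300, -418) - 10072)*(201680 + 26711) = (70568 - 249165) - ((472 + 236*(-418) - 418*(-300)) - 10072)*(201680 + 26711) = -178597 - ((472 - 98648 + 125400) - 10072)*228391 = -178597 - (27224 - 10072)*228391 = -178597 - 17152*228391 = -178597 - 1*3917362432 = -178597 - 3917362432 = -3917541029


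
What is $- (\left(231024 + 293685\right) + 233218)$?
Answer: $-757927$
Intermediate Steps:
$- (\left(231024 + 293685\right) + 233218) = - (524709 + 233218) = \left(-1\right) 757927 = -757927$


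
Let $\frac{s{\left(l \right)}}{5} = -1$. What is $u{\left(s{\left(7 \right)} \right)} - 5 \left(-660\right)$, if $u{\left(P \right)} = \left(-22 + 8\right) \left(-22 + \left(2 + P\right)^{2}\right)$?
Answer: $3482$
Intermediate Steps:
$s{\left(l \right)} = -5$ ($s{\left(l \right)} = 5 \left(-1\right) = -5$)
$u{\left(P \right)} = 308 - 14 \left(2 + P\right)^{2}$ ($u{\left(P \right)} = - 14 \left(-22 + \left(2 + P\right)^{2}\right) = 308 - 14 \left(2 + P\right)^{2}$)
$u{\left(s{\left(7 \right)} \right)} - 5 \left(-660\right) = \left(308 - 14 \left(2 - 5\right)^{2}\right) - 5 \left(-660\right) = \left(308 - 14 \left(-3\right)^{2}\right) - -3300 = \left(308 - 126\right) + 3300 = 182 + 3300 = 3482$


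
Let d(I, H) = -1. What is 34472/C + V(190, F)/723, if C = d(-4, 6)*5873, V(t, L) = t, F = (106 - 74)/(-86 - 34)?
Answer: -23807386/4246179 ≈ -5.6068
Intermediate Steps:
F = -4/15 (F = 32/(-120) = 32*(-1/120) = -4/15 ≈ -0.26667)
C = -5873 (C = -1*5873 = -5873)
34472/C + V(190, F)/723 = 34472/(-5873) + 190/723 = 34472*(-1/5873) + 190*(1/723) = -34472/5873 + 190/723 = -23807386/4246179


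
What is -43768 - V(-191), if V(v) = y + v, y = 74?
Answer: -43651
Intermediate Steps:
V(v) = 74 + v
-43768 - V(-191) = -43768 - (74 - 191) = -43768 - 1*(-117) = -43768 + 117 = -43651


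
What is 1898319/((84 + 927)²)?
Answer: 632773/340707 ≈ 1.8572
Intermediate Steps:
1898319/((84 + 927)²) = 1898319/(1011²) = 1898319/1022121 = 1898319*(1/1022121) = 632773/340707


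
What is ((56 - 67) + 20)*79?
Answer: 711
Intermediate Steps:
((56 - 67) + 20)*79 = (-11 + 20)*79 = 9*79 = 711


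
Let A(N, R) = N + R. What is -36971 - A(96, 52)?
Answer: -37119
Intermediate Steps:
-36971 - A(96, 52) = -36971 - (96 + 52) = -36971 - 1*148 = -36971 - 148 = -37119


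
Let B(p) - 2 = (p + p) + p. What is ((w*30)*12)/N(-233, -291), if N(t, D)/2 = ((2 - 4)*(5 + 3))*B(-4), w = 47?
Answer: 423/8 ≈ 52.875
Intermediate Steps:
B(p) = 2 + 3*p (B(p) = 2 + ((p + p) + p) = 2 + (2*p + p) = 2 + 3*p)
N(t, D) = 320 (N(t, D) = 2*(((2 - 4)*(5 + 3))*(2 + 3*(-4))) = 2*((-2*8)*(2 - 12)) = 2*(-16*(-10)) = 2*160 = 320)
((w*30)*12)/N(-233, -291) = ((47*30)*12)/320 = (1410*12)*(1/320) = 16920*(1/320) = 423/8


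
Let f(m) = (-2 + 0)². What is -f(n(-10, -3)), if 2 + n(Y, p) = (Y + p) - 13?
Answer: -4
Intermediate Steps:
n(Y, p) = -15 + Y + p (n(Y, p) = -2 + ((Y + p) - 13) = -2 + (-13 + Y + p) = -15 + Y + p)
f(m) = 4 (f(m) = (-2)² = 4)
-f(n(-10, -3)) = -1*4 = -4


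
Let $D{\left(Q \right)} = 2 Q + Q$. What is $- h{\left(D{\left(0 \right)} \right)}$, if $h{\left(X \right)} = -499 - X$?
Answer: $499$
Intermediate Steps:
$D{\left(Q \right)} = 3 Q$
$- h{\left(D{\left(0 \right)} \right)} = - (-499 - 3 \cdot 0) = - (-499 - 0) = - (-499 + 0) = \left(-1\right) \left(-499\right) = 499$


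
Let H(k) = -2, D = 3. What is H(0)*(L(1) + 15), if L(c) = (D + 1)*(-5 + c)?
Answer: 2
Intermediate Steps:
L(c) = -20 + 4*c (L(c) = (3 + 1)*(-5 + c) = 4*(-5 + c) = -20 + 4*c)
H(0)*(L(1) + 15) = -2*((-20 + 4*1) + 15) = -2*((-20 + 4) + 15) = -2*(-16 + 15) = -2*(-1) = 2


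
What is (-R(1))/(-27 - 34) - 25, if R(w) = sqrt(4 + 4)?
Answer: -25 + 2*sqrt(2)/61 ≈ -24.954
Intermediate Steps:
R(w) = 2*sqrt(2) (R(w) = sqrt(8) = 2*sqrt(2))
(-R(1))/(-27 - 34) - 25 = (-2*sqrt(2))/(-27 - 34) - 25 = (-2*sqrt(2))/(-61) - 25 = -(-2)*sqrt(2)/61 - 25 = 2*sqrt(2)/61 - 25 = -25 + 2*sqrt(2)/61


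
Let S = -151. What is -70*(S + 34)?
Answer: 8190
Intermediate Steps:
-70*(S + 34) = -70*(-151 + 34) = -70*(-117) = 8190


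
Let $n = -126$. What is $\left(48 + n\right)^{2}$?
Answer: $6084$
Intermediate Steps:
$\left(48 + n\right)^{2} = \left(48 - 126\right)^{2} = \left(-78\right)^{2} = 6084$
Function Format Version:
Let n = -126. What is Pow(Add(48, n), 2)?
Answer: 6084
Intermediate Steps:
Pow(Add(48, n), 2) = Pow(Add(48, -126), 2) = Pow(-78, 2) = 6084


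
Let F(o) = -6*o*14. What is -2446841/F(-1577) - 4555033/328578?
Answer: -78187457419/2418115028 ≈ -32.334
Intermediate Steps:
F(o) = -84*o
-2446841/F(-1577) - 4555033/328578 = -2446841/((-84*(-1577))) - 4555033/328578 = -2446841/132468 - 4555033*1/328578 = -2446841*1/132468 - 4555033/328578 = -2446841/132468 - 4555033/328578 = -78187457419/2418115028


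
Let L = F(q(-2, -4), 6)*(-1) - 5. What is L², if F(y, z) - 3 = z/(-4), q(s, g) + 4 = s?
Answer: 169/4 ≈ 42.250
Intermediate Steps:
q(s, g) = -4 + s
F(y, z) = 3 - z/4 (F(y, z) = 3 + z/(-4) = 3 + z*(-¼) = 3 - z/4)
L = -13/2 (L = (3 - ¼*6)*(-1) - 5 = (3 - 3/2)*(-1) - 5 = (3/2)*(-1) - 5 = -3/2 - 5 = -13/2 ≈ -6.5000)
L² = (-13/2)² = 169/4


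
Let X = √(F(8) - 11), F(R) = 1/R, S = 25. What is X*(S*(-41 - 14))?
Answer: -1375*I*√174/4 ≈ -4534.4*I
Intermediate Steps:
X = I*√174/4 (X = √(1/8 - 11) = √(⅛ - 11) = √(-87/8) = I*√174/4 ≈ 3.2977*I)
X*(S*(-41 - 14)) = (I*√174/4)*(25*(-41 - 14)) = (I*√174/4)*(25*(-55)) = (I*√174/4)*(-1375) = -1375*I*√174/4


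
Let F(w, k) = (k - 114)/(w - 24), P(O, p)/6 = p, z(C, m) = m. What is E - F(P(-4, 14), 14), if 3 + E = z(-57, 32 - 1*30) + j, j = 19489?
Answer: 58469/3 ≈ 19490.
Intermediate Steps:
P(O, p) = 6*p
F(w, k) = (-114 + k)/(-24 + w)
E = 19488 (E = -3 + ((32 - 1*30) + 19489) = -3 + ((32 - 30) + 19489) = -3 + (2 + 19489) = -3 + 19491 = 19488)
E - F(P(-4, 14), 14) = 19488 - (-114 + 14)/(-24 + 6*14) = 19488 - (-100)/(-24 + 84) = 19488 - (-100)/60 = 19488 - 1*(-5/3) = 19488 + 5/3 = 58469/3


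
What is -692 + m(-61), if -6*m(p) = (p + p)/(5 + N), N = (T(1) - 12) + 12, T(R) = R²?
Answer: -12395/18 ≈ -688.61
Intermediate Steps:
N = 1 (N = (1² - 12) + 12 = (1 - 12) + 12 = -11 + 12 = 1)
m(p) = -p/18 (m(p) = -(p + p)/(6*(5 + 1)) = -2*p/(6*6) = -p/18)
-692 + m(-61) = -692 - 1/18*(-61) = -692 + 61/18 = -12395/18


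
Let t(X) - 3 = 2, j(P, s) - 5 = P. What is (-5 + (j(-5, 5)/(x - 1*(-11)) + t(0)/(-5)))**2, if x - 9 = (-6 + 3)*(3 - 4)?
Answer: 36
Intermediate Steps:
x = 12 (x = 9 + (-6 + 3)*(3 - 4) = 9 - 3*(-1) = 9 + 3 = 12)
j(P, s) = 5 + P
t(X) = 5 (t(X) = 3 + 2 = 5)
(-5 + (j(-5, 5)/(x - 1*(-11)) + t(0)/(-5)))**2 = (-5 + ((5 - 5)/(12 - 1*(-11)) + 5/(-5)))**2 = (-5 + (0/(12 + 11) + 5*(-1/5)))**2 = (-5 + (0/23 - 1))**2 = (-5 + (0*(1/23) - 1))**2 = (-5 + (0 - 1))**2 = (-5 - 1)**2 = (-6)**2 = 36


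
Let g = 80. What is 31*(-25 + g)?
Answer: 1705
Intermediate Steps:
31*(-25 + g) = 31*(-25 + 80) = 31*55 = 1705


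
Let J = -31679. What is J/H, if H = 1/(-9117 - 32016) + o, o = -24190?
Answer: 1303052307/995007271 ≈ 1.3096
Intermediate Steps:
H = -995007271/41133 (H = 1/(-9117 - 32016) - 24190 = 1/(-41133) - 24190 = -1/41133 - 24190 = -995007271/41133 ≈ -24190.)
J/H = -31679/(-995007271/41133) = -31679*(-41133/995007271) = 1303052307/995007271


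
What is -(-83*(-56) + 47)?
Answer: -4695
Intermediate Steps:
-(-83*(-56) + 47) = -(4648 + 47) = -1*4695 = -4695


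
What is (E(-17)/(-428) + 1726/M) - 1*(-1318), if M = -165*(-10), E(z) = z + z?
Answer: 232891607/176550 ≈ 1319.1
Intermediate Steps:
E(z) = 2*z
M = 1650
(E(-17)/(-428) + 1726/M) - 1*(-1318) = ((2*(-17))/(-428) + 1726/1650) - 1*(-1318) = (-34*(-1/428) + 1726*(1/1650)) + 1318 = (17/214 + 863/825) + 1318 = 198707/176550 + 1318 = 232891607/176550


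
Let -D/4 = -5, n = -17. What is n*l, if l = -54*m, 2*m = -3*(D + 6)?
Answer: -35802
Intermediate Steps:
D = 20 (D = -4*(-5) = 20)
m = -39 (m = (-3*(20 + 6))/2 = (-3*26)/2 = (1/2)*(-78) = -39)
l = 2106 (l = -54*(-39) = 2106)
n*l = -17*2106 = -35802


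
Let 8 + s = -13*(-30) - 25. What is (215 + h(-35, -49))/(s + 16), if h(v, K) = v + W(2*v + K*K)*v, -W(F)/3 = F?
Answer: 244935/373 ≈ 656.66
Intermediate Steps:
W(F) = -3*F
h(v, K) = v + v*(-6*v - 3*K²) (h(v, K) = v + (-3*(2*v + K*K))*v = v + (-3*(2*v + K²))*v = v + (-3*(K² + 2*v))*v = v + (-6*v - 3*K²)*v = v + v*(-6*v - 3*K²))
s = 357 (s = -8 + (-13*(-30) - 25) = -8 + (390 - 25) = -8 + 365 = 357)
(215 + h(-35, -49))/(s + 16) = (215 - 35*(1 - 6*(-35) - 3*(-49)²))/(357 + 16) = (215 - 35*(1 + 210 - 3*2401))/373 = (215 - 35*(1 + 210 - 7203))*(1/373) = (215 - 35*(-6992))*(1/373) = (215 + 244720)*(1/373) = 244935*(1/373) = 244935/373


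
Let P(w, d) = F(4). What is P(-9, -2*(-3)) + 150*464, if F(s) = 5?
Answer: 69605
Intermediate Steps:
P(w, d) = 5
P(-9, -2*(-3)) + 150*464 = 5 + 150*464 = 5 + 69600 = 69605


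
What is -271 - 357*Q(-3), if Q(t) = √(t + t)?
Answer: -271 - 357*I*√6 ≈ -271.0 - 874.47*I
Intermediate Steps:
Q(t) = √2*√t (Q(t) = √(2*t) = √2*√t)
-271 - 357*Q(-3) = -271 - 357*√2*√(-3) = -271 - 357*√2*I*√3 = -271 - 357*I*√6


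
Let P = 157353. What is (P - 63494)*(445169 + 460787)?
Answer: 85032124204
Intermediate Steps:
(P - 63494)*(445169 + 460787) = (157353 - 63494)*(445169 + 460787) = 93859*905956 = 85032124204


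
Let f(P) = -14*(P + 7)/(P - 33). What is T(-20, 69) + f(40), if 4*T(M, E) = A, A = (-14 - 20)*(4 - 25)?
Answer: 169/2 ≈ 84.500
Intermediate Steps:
A = 714 (A = -34*(-21) = 714)
T(M, E) = 357/2 (T(M, E) = (¼)*714 = 357/2)
f(P) = -14*(7 + P)/(-33 + P)
T(-20, 69) + f(40) = 357/2 + 14*(-7 - 1*40)/(-33 + 40) = 357/2 + 14*(-7 - 40)/7 = 357/2 + 14*(⅐)*(-47) = 357/2 - 94 = 169/2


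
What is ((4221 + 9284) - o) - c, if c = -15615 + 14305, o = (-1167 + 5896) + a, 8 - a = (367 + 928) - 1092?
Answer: 10281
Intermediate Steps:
a = -195 (a = 8 - ((367 + 928) - 1092) = 8 - (1295 - 1092) = 8 - 1*203 = 8 - 203 = -195)
o = 4534 (o = (-1167 + 5896) - 195 = 4729 - 195 = 4534)
c = -1310
((4221 + 9284) - o) - c = ((4221 + 9284) - 1*4534) - 1*(-1310) = (13505 - 4534) + 1310 = 8971 + 1310 = 10281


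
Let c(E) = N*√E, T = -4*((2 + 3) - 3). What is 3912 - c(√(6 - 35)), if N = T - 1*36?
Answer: 3912 + 44*(-29)^(¼) ≈ 3984.2 + 72.2*I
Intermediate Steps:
T = -8 (T = -4*(5 - 3) = -4*2 = -8)
N = -44 (N = -8 - 1*36 = -8 - 36 = -44)
c(E) = -44*√E
3912 - c(√(6 - 35)) = 3912 - (-44)*√(√(6 - 35)) = 3912 - (-44)*√(√(-29)) = 3912 - (-44)*√(I*√29) = 3912 - (-44)*29^(¼)*√I = 3912 + 44*29^(¼)*√I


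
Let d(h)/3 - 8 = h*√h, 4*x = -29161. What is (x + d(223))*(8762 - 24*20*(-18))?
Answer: -252894565/2 + 11641938*√223 ≈ 4.7404e+7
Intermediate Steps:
x = -29161/4 (x = (¼)*(-29161) = -29161/4 ≈ -7290.3)
d(h) = 24 + 3*h^(3/2) (d(h) = 24 + 3*(h*√h) = 24 + 3*h^(3/2))
(x + d(223))*(8762 - 24*20*(-18)) = (-29161/4 + (24 + 3*223^(3/2)))*(8762 - 24*20*(-18)) = (-29161/4 + (24 + 3*(223*√223)))*(8762 - 480*(-18)) = (-29161/4 + (24 + 669*√223))*(8762 + 8640) = (-29065/4 + 669*√223)*17402 = -252894565/2 + 11641938*√223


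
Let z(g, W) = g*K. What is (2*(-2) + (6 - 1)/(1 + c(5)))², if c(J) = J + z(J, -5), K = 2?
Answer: 3481/256 ≈ 13.598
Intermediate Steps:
z(g, W) = 2*g (z(g, W) = g*2 = 2*g)
c(J) = 3*J (c(J) = J + 2*J = 3*J)
(2*(-2) + (6 - 1)/(1 + c(5)))² = (2*(-2) + (6 - 1)/(1 + 3*5))² = (-4 + 5/(1 + 15))² = (-4 + 5/16)² = (-59/16)² = 3481/256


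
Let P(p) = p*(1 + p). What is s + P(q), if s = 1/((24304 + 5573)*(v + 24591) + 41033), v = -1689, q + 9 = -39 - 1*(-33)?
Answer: 143699658271/684284087 ≈ 210.00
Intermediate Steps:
q = -15 (q = -9 + (-39 - 1*(-33)) = -9 + (-39 + 33) = -9 - 6 = -15)
s = 1/684284087 (s = 1/((24304 + 5573)*(-1689 + 24591) + 41033) = 1/(29877*22902 + 41033) = 1/(684243054 + 41033) = 1/684284087 ≈ 1.4614e-9)
s + P(q) = 1/684284087 - 15*(1 - 15) = 1/684284087 - 15*(-14) = 1/684284087 + 210 = 143699658271/684284087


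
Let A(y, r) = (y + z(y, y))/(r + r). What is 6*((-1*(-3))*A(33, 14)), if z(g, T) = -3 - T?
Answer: -27/14 ≈ -1.9286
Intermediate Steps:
A(y, r) = -3/(2*r) (A(y, r) = (y + (-3 - y))/(r + r) = -3*1/(2*r) = -3/(2*r))
6*((-1*(-3))*A(33, 14)) = 6*((-1*(-3))*(-3/2/14)) = 6*(3*(-3/2*1/14)) = 6*(3*(-3/28)) = 6*(-9/28) = -27/14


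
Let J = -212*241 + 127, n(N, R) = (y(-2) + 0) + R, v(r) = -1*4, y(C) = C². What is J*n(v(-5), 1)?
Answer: -254825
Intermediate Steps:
v(r) = -4
n(N, R) = 4 + R (n(N, R) = ((-2)² + 0) + R = (4 + 0) + R = 4 + R)
J = -50965 (J = -51092 + 127 = -50965)
J*n(v(-5), 1) = -50965*(4 + 1) = -50965*5 = -254825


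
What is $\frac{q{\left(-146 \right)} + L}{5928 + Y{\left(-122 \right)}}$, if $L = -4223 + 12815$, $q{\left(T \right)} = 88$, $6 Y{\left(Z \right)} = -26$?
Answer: $\frac{26040}{17771} \approx 1.4653$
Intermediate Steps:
$Y{\left(Z \right)} = - \frac{13}{3}$ ($Y{\left(Z \right)} = \frac{1}{6} \left(-26\right) = - \frac{13}{3}$)
$L = 8592$
$\frac{q{\left(-146 \right)} + L}{5928 + Y{\left(-122 \right)}} = \frac{88 + 8592}{5928 - \frac{13}{3}} = \frac{8680}{\frac{17771}{3}} = 8680 \cdot \frac{3}{17771} = \frac{26040}{17771}$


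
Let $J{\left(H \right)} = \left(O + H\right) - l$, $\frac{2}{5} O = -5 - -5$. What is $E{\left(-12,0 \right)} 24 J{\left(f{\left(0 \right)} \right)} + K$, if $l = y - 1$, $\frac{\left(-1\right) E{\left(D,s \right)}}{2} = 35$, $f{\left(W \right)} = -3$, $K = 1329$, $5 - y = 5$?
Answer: $4689$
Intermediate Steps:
$y = 0$ ($y = 5 - 5 = 0$)
$O = 0$ ($O = \frac{5 \left(-5 - -5\right)}{2} = \frac{5 \left(-5 + 5\right)}{2} = \frac{5}{2} \cdot 0 = 0$)
$E{\left(D,s \right)} = -70$ ($E{\left(D,s \right)} = \left(-2\right) 35 = -70$)
$l = -1$ ($l = 0 - 1 = -1$)
$J{\left(H \right)} = 1 + H$ ($J{\left(H \right)} = \left(0 + H\right) - -1 = H + 1 = 1 + H$)
$E{\left(-12,0 \right)} 24 J{\left(f{\left(0 \right)} \right)} + K = - 70 \cdot 24 \left(1 - 3\right) + 1329 = - 70 \cdot 24 \left(-2\right) + 1329 = \left(-70\right) \left(-48\right) + 1329 = 3360 + 1329 = 4689$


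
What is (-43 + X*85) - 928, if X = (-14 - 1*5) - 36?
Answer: -5646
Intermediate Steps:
X = -55 (X = (-14 - 5) - 36 = -19 - 36 = -55)
(-43 + X*85) - 928 = (-43 - 55*85) - 928 = (-43 - 4675) - 928 = -4718 - 928 = -5646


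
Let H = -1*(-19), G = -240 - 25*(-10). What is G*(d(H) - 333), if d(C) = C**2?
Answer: 280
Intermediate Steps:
G = 10 (G = -240 - 1*(-250) = -240 + 250 = 10)
H = 19
G*(d(H) - 333) = 10*(19**2 - 333) = 10*(361 - 333) = 10*28 = 280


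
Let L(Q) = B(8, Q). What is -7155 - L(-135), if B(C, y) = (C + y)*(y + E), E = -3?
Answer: -24681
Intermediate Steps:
B(C, y) = (-3 + y)*(C + y) (B(C, y) = (C + y)*(y - 3) = (C + y)*(-3 + y) = (-3 + y)*(C + y))
L(Q) = -24 + Q² + 5*Q (L(Q) = Q² - 3*8 - 3*Q + 8*Q = Q² - 24 - 3*Q + 8*Q = -24 + Q² + 5*Q)
-7155 - L(-135) = -7155 - (-24 + (-135)² + 5*(-135)) = -7155 - (-24 + 18225 - 675) = -7155 - 1*17526 = -7155 - 17526 = -24681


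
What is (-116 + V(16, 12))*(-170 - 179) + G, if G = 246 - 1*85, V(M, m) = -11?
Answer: 44484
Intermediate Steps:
G = 161 (G = 246 - 85 = 161)
(-116 + V(16, 12))*(-170 - 179) + G = (-116 - 11)*(-170 - 179) + 161 = -127*(-349) + 161 = 44323 + 161 = 44484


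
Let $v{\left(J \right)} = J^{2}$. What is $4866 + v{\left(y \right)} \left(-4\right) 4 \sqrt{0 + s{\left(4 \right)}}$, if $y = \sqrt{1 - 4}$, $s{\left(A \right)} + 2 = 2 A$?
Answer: $4866 + 48 \sqrt{6} \approx 4983.6$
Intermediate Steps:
$s{\left(A \right)} = -2 + 2 A$
$y = i \sqrt{3}$ ($y = \sqrt{-3} = i \sqrt{3} \approx 1.732 i$)
$4866 + v{\left(y \right)} \left(-4\right) 4 \sqrt{0 + s{\left(4 \right)}} = 4866 + \left(i \sqrt{3}\right)^{2} \left(-4\right) 4 \sqrt{0 + \left(-2 + 2 \cdot 4\right)} = 4866 - 3 \left(- 16 \sqrt{0 + \left(-2 + 8\right)}\right) = 4866 - 3 \left(- 16 \sqrt{0 + 6}\right) = 4866 - 3 \left(- 16 \sqrt{6}\right) = 4866 + 48 \sqrt{6}$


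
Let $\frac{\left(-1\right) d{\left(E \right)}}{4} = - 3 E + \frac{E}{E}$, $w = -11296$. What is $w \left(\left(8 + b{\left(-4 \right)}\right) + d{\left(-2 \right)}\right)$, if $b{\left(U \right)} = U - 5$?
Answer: $327584$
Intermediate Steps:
$d{\left(E \right)} = -4 + 12 E$ ($d{\left(E \right)} = - 4 \left(- 3 E + \frac{E}{E}\right) = - 4 \left(- 3 E + 1\right) = - 4 \left(1 - 3 E\right) = -4 + 12 E$)
$b{\left(U \right)} = -5 + U$ ($b{\left(U \right)} = U - 5 = -5 + U$)
$w \left(\left(8 + b{\left(-4 \right)}\right) + d{\left(-2 \right)}\right) = - 11296 \left(\left(8 - 9\right) + \left(-4 + 12 \left(-2\right)\right)\right) = - 11296 \left(\left(8 - 9\right) - 28\right) = - 11296 \left(-1 - 28\right) = \left(-11296\right) \left(-29\right) = 327584$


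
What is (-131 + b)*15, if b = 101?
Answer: -450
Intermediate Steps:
(-131 + b)*15 = (-131 + 101)*15 = -30*15 = -450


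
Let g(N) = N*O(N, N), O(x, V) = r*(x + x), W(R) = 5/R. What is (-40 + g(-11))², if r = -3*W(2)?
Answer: 3441025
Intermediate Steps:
r = -15/2 ≈ -7.5000
O(x, V) = -15*x (O(x, V) = -15*(x + x)/2 = -15*x)
g(N) = -15*N² (g(N) = N*(-15*N) = -15*N²)
(-40 + g(-11))² = (-40 - 15*(-11)²)² = (-40 - 15*121)² = (-40 - 1815)² = (-1855)² = 3441025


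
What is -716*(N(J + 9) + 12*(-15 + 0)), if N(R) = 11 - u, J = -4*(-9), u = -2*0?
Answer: 121004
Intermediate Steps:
u = 0
J = 36
N(R) = 11 (N(R) = 11 - 1*0 = 11 + 0 = 11)
-716*(N(J + 9) + 12*(-15 + 0)) = -716*(11 + 12*(-15 + 0)) = -716*(11 + 12*(-15)) = -716*(11 - 180) = -716*(-169) = 121004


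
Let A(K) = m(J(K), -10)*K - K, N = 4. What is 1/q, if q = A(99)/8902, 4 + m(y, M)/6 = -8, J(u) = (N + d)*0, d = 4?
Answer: -8902/7227 ≈ -1.2318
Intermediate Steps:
J(u) = 0 (J(u) = (4 + 4)*0 = 8*0 = 0)
m(y, M) = -72 (m(y, M) = -24 + 6*(-8) = -24 - 48 = -72)
A(K) = -73*K (A(K) = -72*K - K = -73*K)
q = -7227/8902 (q = -73*99/8902 = -7227*1/8902 = -7227/8902 ≈ -0.81184)
1/q = 1/(-7227/8902) = -8902/7227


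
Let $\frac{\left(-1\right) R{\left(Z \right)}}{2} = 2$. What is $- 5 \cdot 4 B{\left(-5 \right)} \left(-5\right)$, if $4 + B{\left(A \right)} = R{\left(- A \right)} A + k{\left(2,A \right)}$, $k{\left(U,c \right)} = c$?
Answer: $1100$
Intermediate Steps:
$R{\left(Z \right)} = -4$ ($R{\left(Z \right)} = \left(-2\right) 2 = -4$)
$B{\left(A \right)} = -4 - 3 A$ ($B{\left(A \right)} = -4 + \left(- 4 A + A\right) = -4 - 3 A$)
$- 5 \cdot 4 B{\left(-5 \right)} \left(-5\right) = - 5 \cdot 4 \left(-4 - -15\right) \left(-5\right) = - 5 \cdot 4 \left(-4 + 15\right) \left(-5\right) = - 5 \cdot 4 \cdot 11 \left(-5\right) = - 5 \cdot 44 \left(-5\right) = \left(-5\right) \left(-220\right) = 1100$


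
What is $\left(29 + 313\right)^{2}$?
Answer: $116964$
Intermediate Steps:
$\left(29 + 313\right)^{2} = 342^{2} = 116964$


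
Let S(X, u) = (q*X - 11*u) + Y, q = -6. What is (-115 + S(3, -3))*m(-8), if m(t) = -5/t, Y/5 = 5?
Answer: -375/8 ≈ -46.875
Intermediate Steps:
Y = 25 (Y = 5*5 = 25)
S(X, u) = 25 - 11*u - 6*X (S(X, u) = (-6*X - 11*u) + 25 = (-11*u - 6*X) + 25 = 25 - 11*u - 6*X)
(-115 + S(3, -3))*m(-8) = (-115 + (25 - 11*(-3) - 6*3))*(-5/(-8)) = (-115 + (25 + 33 - 18))*(-5*(-⅛)) = (-115 + 40)*(5/8) = -75*5/8 = -375/8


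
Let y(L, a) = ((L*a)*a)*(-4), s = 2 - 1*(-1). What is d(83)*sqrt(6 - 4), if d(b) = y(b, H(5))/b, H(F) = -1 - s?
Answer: -64*sqrt(2) ≈ -90.510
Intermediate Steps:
s = 3 (s = 2 + 1 = 3)
H(F) = -4 (H(F) = -1 - 1*3 = -1 - 3 = -4)
y(L, a) = -4*L*a**2 (y(L, a) = (L*a**2)*(-4) = -4*L*a**2)
d(b) = -64 (d(b) = (-4*b*(-4)**2)/b = (-4*b*16)/b = (-64*b)/b = -64)
d(83)*sqrt(6 - 4) = -64*sqrt(6 - 4) = -64*sqrt(2)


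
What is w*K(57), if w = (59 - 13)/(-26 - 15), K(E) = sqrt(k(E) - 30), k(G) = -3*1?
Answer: -46*I*sqrt(33)/41 ≈ -6.4451*I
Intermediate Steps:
k(G) = -3
K(E) = I*sqrt(33) (K(E) = sqrt(-3 - 30) = sqrt(-33) = I*sqrt(33))
w = -46/41 (w = 46/(-41) = 46*(-1/41) = -46/41 ≈ -1.1220)
w*K(57) = -46*I*sqrt(33)/41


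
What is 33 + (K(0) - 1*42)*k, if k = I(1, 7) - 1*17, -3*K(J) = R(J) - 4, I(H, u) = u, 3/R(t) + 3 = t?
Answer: 1309/3 ≈ 436.33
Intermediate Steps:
R(t) = 3/(-3 + t)
K(J) = 4/3 - 1/(-3 + J) (K(J) = -(3/(-3 + J) - 4)/3 = -(-4 + 3/(-3 + J))/3 = 4/3 - 1/(-3 + J))
k = -10 (k = 7 - 1*17 = 7 - 17 = -10)
33 + (K(0) - 1*42)*k = 33 + ((-15 + 4*0)/(3*(-3 + 0)) - 1*42)*(-10) = 33 + ((⅓)*(-15 + 0)/(-3) - 42)*(-10) = 33 + ((⅓)*(-⅓)*(-15) - 42)*(-10) = 33 + (5/3 - 42)*(-10) = 33 - 121/3*(-10) = 33 + 1210/3 = 1309/3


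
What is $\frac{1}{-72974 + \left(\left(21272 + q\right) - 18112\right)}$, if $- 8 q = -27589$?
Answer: $- \frac{8}{530923} \approx -1.5068 \cdot 10^{-5}$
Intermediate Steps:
$q = \frac{27589}{8}$ ($q = \left(- \frac{1}{8}\right) \left(-27589\right) = \frac{27589}{8} \approx 3448.6$)
$\frac{1}{-72974 + \left(\left(21272 + q\right) - 18112\right)} = \frac{1}{-72974 + \left(\left(21272 + \frac{27589}{8}\right) - 18112\right)} = \frac{1}{-72974 + \left(\frac{197765}{8} - 18112\right)} = \frac{1}{-72974 + \frac{52869}{8}} = \frac{1}{- \frac{530923}{8}} = - \frac{8}{530923}$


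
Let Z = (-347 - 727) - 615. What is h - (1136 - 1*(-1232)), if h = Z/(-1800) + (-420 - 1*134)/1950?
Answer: -6155099/2600 ≈ -2367.3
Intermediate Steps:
Z = -1689 (Z = -1074 - 615 = -1689)
h = 1701/2600 (h = -1689/(-1800) + (-420 - 1*134)/1950 = -1689*(-1/1800) + (-420 - 134)*(1/1950) = 563/600 - 554*1/1950 = 563/600 - 277/975 = 1701/2600 ≈ 0.65423)
h - (1136 - 1*(-1232)) = 1701/2600 - (1136 - 1*(-1232)) = 1701/2600 - (1136 + 1232) = 1701/2600 - 1*2368 = 1701/2600 - 2368 = -6155099/2600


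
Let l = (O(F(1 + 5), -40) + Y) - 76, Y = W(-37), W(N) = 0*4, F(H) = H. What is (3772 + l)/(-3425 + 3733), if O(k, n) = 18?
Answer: 1857/154 ≈ 12.058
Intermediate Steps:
W(N) = 0
Y = 0
l = -58 (l = (18 + 0) - 76 = 18 - 76 = -58)
(3772 + l)/(-3425 + 3733) = (3772 - 58)/(-3425 + 3733) = 3714/308 = 3714*(1/308) = 1857/154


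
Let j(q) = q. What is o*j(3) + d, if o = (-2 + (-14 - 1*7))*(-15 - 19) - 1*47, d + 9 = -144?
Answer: 2052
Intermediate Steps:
d = -153 (d = -9 - 144 = -153)
o = 735 (o = (-2 + (-14 - 7))*(-34) - 47 = (-2 - 21)*(-34) - 47 = -23*(-34) - 47 = 782 - 47 = 735)
o*j(3) + d = 735*3 - 153 = 2205 - 153 = 2052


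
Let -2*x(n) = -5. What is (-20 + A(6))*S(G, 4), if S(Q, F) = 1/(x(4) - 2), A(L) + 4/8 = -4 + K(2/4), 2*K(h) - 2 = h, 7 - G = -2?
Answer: -93/2 ≈ -46.500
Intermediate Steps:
G = 9 (G = 7 - 1*(-2) = 7 + 2 = 9)
x(n) = 5/2 (x(n) = -½*(-5) = 5/2)
K(h) = 1 + h/2
A(L) = -13/4 (A(L) = -½ + (-4 + (1 + (2/4)/2)) = -½ + (-4 + (1 + (2*(¼))/2)) = -½ + (-4 + (1 + (½)*(½))) = -½ + (-4 + (1 + ¼)) = -½ + (-4 + 5/4) = -½ - 11/4 = -13/4)
S(Q, F) = 2 (S(Q, F) = 1/(5/2 - 2) = 1/(½) = 2)
(-20 + A(6))*S(G, 4) = (-20 - 13/4)*2 = -93/4*2 = -93/2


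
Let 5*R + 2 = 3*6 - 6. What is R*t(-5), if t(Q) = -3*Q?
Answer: 30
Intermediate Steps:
R = 2 (R = -⅖ + (3*6 - 6)/5 = -⅖ + (18 - 6)/5 = -⅖ + (⅕)*12 = -⅖ + 12/5 = 2)
R*t(-5) = 2*(-3*(-5)) = 2*15 = 30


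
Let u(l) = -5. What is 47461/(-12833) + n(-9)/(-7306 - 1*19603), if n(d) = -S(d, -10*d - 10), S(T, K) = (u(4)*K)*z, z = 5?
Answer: -1302794049/345323197 ≈ -3.7727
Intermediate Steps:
S(T, K) = -25*K (S(T, K) = -5*K*5 = -25*K)
n(d) = -250 - 250*d (n(d) = -(-25)*(-10*d - 10) = -(-25)*(-10 - 10*d) = -(250 + 250*d) = -250 - 250*d)
47461/(-12833) + n(-9)/(-7306 - 1*19603) = 47461/(-12833) + (-250 - 250*(-9))/(-7306 - 1*19603) = 47461*(-1/12833) + (-250 + 2250)/(-7306 - 19603) = -47461/12833 + 2000/(-26909) = -47461/12833 + 2000*(-1/26909) = -47461/12833 - 2000/26909 = -1302794049/345323197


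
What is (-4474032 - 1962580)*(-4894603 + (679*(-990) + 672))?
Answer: 35827089954292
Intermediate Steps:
(-4474032 - 1962580)*(-4894603 + (679*(-990) + 672)) = -6436612*(-4894603 + (-672210 + 672)) = -6436612*(-4894603 - 671538) = -6436612*(-5566141) = 35827089954292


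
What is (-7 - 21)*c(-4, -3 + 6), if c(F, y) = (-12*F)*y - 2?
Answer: -3976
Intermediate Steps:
c(F, y) = -2 - 12*F*y (c(F, y) = -12*F*y - 2 = -2 - 12*F*y)
(-7 - 21)*c(-4, -3 + 6) = (-7 - 21)*(-2 - 12*(-4)*(-3 + 6)) = -28*(-2 - 12*(-4)*3) = -28*(-2 + 144) = -28*142 = -3976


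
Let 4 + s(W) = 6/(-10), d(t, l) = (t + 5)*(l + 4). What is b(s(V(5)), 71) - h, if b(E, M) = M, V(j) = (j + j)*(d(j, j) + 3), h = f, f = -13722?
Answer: 13793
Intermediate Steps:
d(t, l) = (4 + l)*(5 + t) (d(t, l) = (5 + t)*(4 + l) = (4 + l)*(5 + t))
h = -13722
V(j) = 2*j*(23 + j**2 + 9*j) (V(j) = (j + j)*((20 + 4*j + 5*j + j*j) + 3) = (2*j)*((20 + 4*j + 5*j + j**2) + 3) = (2*j)*((20 + j**2 + 9*j) + 3) = (2*j)*(23 + j**2 + 9*j) = 2*j*(23 + j**2 + 9*j))
s(W) = -23/5 (s(W) = -4 + 6/(-10) = -4 + 6*(-1/10) = -4 - 3/5 = -23/5)
b(s(V(5)), 71) - h = 71 - 1*(-13722) = 71 + 13722 = 13793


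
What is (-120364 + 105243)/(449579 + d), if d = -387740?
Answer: -15121/61839 ≈ -0.24452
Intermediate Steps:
(-120364 + 105243)/(449579 + d) = (-120364 + 105243)/(449579 - 387740) = -15121/61839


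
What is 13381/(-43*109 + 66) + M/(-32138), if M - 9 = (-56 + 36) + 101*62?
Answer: -458924449/148509698 ≈ -3.0902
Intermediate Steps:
M = 6251 (M = 9 + ((-56 + 36) + 101*62) = 9 + (-20 + 6262) = 9 + 6242 = 6251)
13381/(-43*109 + 66) + M/(-32138) = 13381/(-43*109 + 66) + 6251/(-32138) = 13381/(-4687 + 66) + 6251*(-1/32138) = 13381/(-4621) - 6251/32138 = 13381*(-1/4621) - 6251/32138 = -13381/4621 - 6251/32138 = -458924449/148509698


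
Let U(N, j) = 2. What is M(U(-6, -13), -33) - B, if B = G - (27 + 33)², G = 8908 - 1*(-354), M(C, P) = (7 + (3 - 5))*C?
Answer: -5652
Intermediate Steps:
M(C, P) = 5*C (M(C, P) = (7 - 2)*C = 5*C)
G = 9262 (G = 8908 + 354 = 9262)
B = 5662 (B = 9262 - (27 + 33)² = 9262 - 1*60² = 9262 - 1*3600 = 9262 - 3600 = 5662)
M(U(-6, -13), -33) - B = 5*2 - 1*5662 = 10 - 5662 = -5652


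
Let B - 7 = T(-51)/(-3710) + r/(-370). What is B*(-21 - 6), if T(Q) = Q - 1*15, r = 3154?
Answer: 2791827/68635 ≈ 40.676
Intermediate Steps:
T(Q) = -15 + Q (T(Q) = Q - 15 = -15 + Q)
B = -103401/68635 (B = 7 + ((-15 - 51)/(-3710) + 3154/(-370)) = 7 + (-66*(-1/3710) + 3154*(-1/370)) = 7 + (33/1855 - 1577/185) = 7 - 583846/68635 = -103401/68635 ≈ -1.5065)
B*(-21 - 6) = -103401*(-21 - 6)/68635 = -103401/68635*(-27) = 2791827/68635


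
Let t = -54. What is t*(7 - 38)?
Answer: 1674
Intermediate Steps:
t*(7 - 38) = -54*(7 - 38) = -54*(-31) = 1674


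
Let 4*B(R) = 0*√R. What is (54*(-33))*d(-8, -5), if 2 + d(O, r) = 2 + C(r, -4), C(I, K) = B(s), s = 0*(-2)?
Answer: 0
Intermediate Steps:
s = 0
B(R) = 0 (B(R) = (0*√R)/4 = (¼)*0 = 0)
C(I, K) = 0
d(O, r) = 0 (d(O, r) = -2 + (2 + 0) = -2 + 2 = 0)
(54*(-33))*d(-8, -5) = (54*(-33))*0 = -1782*0 = 0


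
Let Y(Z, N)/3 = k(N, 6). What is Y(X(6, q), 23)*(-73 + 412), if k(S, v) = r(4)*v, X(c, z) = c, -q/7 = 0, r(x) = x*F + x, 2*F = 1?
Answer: 36612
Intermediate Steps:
F = 1/2 (F = (1/2)*1 = 1/2 ≈ 0.50000)
r(x) = 3*x/2 (r(x) = x*(1/2) + x = x/2 + x = 3*x/2)
q = 0 (q = -7*0 = 0)
k(S, v) = 6*v (k(S, v) = ((3/2)*4)*v = 6*v)
Y(Z, N) = 108 (Y(Z, N) = 3*(6*6) = 3*36 = 108)
Y(X(6, q), 23)*(-73 + 412) = 108*(-73 + 412) = 108*339 = 36612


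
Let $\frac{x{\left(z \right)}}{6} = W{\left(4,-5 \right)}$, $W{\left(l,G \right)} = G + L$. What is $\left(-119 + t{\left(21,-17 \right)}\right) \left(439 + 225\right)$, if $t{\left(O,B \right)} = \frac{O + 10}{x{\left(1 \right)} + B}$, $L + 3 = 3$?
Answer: $- \frac{3734336}{47} \approx -79454.0$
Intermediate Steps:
$L = 0$ ($L = -3 + 3 = 0$)
$W{\left(l,G \right)} = G$ ($W{\left(l,G \right)} = G + 0 = G$)
$x{\left(z \right)} = -30$ ($x{\left(z \right)} = 6 \left(-5\right) = -30$)
$t{\left(O,B \right)} = \frac{10 + O}{-30 + B}$ ($t{\left(O,B \right)} = \frac{O + 10}{-30 + B} = \frac{10 + O}{-30 + B}$)
$\left(-119 + t{\left(21,-17 \right)}\right) \left(439 + 225\right) = \left(-119 + \frac{10 + 21}{-30 - 17}\right) \left(439 + 225\right) = \left(-119 + \frac{1}{-47} \cdot 31\right) 664 = \left(-119 - \frac{31}{47}\right) 664 = \left(- \frac{5624}{47}\right) 664 = - \frac{3734336}{47}$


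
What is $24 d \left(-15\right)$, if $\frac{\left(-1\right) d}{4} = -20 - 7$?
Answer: $-38880$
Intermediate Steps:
$d = 108$ ($d = - 4 \left(-20 - 7\right) = \left(-4\right) \left(-27\right) = 108$)
$24 d \left(-15\right) = 24 \cdot 108 \left(-15\right) = 2592 \left(-15\right) = -38880$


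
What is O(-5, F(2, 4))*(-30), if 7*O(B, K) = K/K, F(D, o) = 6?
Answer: -30/7 ≈ -4.2857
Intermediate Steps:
O(B, K) = ⅐ (O(B, K) = (K/K)/7 = (⅐)*1 = ⅐)
O(-5, F(2, 4))*(-30) = (⅐)*(-30) = -30/7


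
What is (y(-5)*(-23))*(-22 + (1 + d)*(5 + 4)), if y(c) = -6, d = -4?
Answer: -6762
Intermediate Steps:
(y(-5)*(-23))*(-22 + (1 + d)*(5 + 4)) = (-6*(-23))*(-22 + (1 - 4)*(5 + 4)) = 138*(-22 - 3*9) = 138*(-22 - 27) = 138*(-49) = -6762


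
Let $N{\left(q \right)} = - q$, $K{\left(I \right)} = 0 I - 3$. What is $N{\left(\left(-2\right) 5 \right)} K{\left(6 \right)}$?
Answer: $-30$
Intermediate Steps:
$K{\left(I \right)} = -3$ ($K{\left(I \right)} = 0 - 3 = -3$)
$N{\left(\left(-2\right) 5 \right)} K{\left(6 \right)} = - \left(-2\right) 5 \left(-3\right) = \left(-1\right) \left(-10\right) \left(-3\right) = 10 \left(-3\right) = -30$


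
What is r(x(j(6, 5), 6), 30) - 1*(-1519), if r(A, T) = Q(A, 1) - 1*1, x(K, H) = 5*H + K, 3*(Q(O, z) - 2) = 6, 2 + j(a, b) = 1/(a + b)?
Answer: 1522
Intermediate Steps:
j(a, b) = -2 + 1/(a + b)
Q(O, z) = 4 (Q(O, z) = 2 + (1/3)*6 = 2 + 2 = 4)
x(K, H) = K + 5*H
r(A, T) = 3 (r(A, T) = 4 - 1*1 = 4 - 1 = 3)
r(x(j(6, 5), 6), 30) - 1*(-1519) = 3 - 1*(-1519) = 3 + 1519 = 1522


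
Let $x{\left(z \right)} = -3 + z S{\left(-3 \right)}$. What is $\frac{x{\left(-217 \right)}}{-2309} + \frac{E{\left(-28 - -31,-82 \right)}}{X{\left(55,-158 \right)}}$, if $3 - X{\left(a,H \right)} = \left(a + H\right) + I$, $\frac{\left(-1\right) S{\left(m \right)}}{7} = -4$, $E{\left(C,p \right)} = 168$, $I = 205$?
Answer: $\frac{71303}{76197} \approx 0.93577$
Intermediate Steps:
$S{\left(m \right)} = 28$ ($S{\left(m \right)} = \left(-7\right) \left(-4\right) = 28$)
$X{\left(a,H \right)} = -202 - H - a$ ($X{\left(a,H \right)} = 3 - \left(\left(a + H\right) + 205\right) = 3 - \left(\left(H + a\right) + 205\right) = 3 - \left(205 + H + a\right) = -202 - H - a$)
$x{\left(z \right)} = -3 + 28 z$ ($x{\left(z \right)} = -3 + z 28 = -3 + 28 z$)
$\frac{x{\left(-217 \right)}}{-2309} + \frac{E{\left(-28 - -31,-82 \right)}}{X{\left(55,-158 \right)}} = \frac{-3 + 28 \left(-217\right)}{-2309} + \frac{168}{-202 - -158 - 55} = \left(-3 - 6076\right) \left(- \frac{1}{2309}\right) + \frac{168}{-202 + 158 - 55} = \left(-6079\right) \left(- \frac{1}{2309}\right) + \frac{168}{-99} = \frac{6079}{2309} + 168 \left(- \frac{1}{99}\right) = \frac{6079}{2309} - \frac{56}{33} = \frac{71303}{76197}$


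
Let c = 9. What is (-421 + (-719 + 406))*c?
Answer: -6606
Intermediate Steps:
(-421 + (-719 + 406))*c = (-421 + (-719 + 406))*9 = (-421 - 313)*9 = -734*9 = -6606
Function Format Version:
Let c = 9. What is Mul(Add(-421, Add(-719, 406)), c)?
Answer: -6606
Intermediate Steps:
Mul(Add(-421, Add(-719, 406)), c) = Mul(Add(-421, Add(-719, 406)), 9) = Mul(Add(-421, -313), 9) = Mul(-734, 9) = -6606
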